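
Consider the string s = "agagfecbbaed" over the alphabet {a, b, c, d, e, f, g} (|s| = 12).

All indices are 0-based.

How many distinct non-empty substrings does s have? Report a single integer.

72

sorted suffixes:
  #0 SA[0]=9  'aed'
  #1 SA[1]=0  'agagfecbbaed'
  #2 SA[2]=2  'agfecbbaed'
  #3 SA[3]=8  'baed'
  #4 SA[4]=7  'bbaed'
  #5 SA[5]=6  'cbbaed'
  #6 SA[6]=11  'd'
  #7 SA[7]=5  'ecbbaed'
  #8 SA[8]=10  'ed'
  #9 SA[9]=4  'fecbbaed'
  #10 SA[10]=1  'gagfecbbaed'
  #11 SA[11]=3  'gfecbbaed'

SA = [9, 0, 2, 8, 7, 6, 11, 5, 10, 4, 1, 3]
rank  pair      lcp
   1  s[9:],s[0:]  1  'a'
   2  s[0:],s[2:]  2  'ag'
   3  s[2:],s[8:]  0  ''
   4  s[8:],s[7:]  1  'b'
   5  s[7:],s[6:]  0  ''
   6  s[6:],s[11:]  0  ''
   7  s[11:],s[5:]  0  ''
   8  s[5:],s[10:]  1  'e'
   9  s[10:],s[4:]  0  ''
  10  s[4:],s[1:]  0  ''
  11  s[1:],s[3:]  1  'g'

n(n+1)/2 = 12·13/2 = 78
Σ LCP = 0 + 1 + 2 + 0 + 1 + 0 + 0 + 0 + 1 + 0 + 0 + 1 = 6
distinct = 78 − 6 = 72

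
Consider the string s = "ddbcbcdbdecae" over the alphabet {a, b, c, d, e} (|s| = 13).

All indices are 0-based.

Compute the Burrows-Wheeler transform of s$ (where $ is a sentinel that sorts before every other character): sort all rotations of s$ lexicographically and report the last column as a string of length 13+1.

ecdcdebbdc$bad

rank  rotation        last
    0  $ddbcbcdbdecae  e
    1  ae$ddbcbcdbdec  c
    2  bcbcdbdecae$dd  d
    3  bcdbdecae$ddbc  c
    4  bdecae$ddbcbcd  d
    5  cae$ddbcbcdbde  e
    6  cbcdbdecae$ddb  b
    7  cdbdecae$ddbcb  b
    8  dbcbcdbdecae$d  d
    9  dbdecae$ddbcbc  c
   10  ddbcbcdbdecae$  $
   11  decae$ddbcbcdb  b
   12  e$ddbcbcdbdeca  a
   13  ecae$ddbcbcdbd  d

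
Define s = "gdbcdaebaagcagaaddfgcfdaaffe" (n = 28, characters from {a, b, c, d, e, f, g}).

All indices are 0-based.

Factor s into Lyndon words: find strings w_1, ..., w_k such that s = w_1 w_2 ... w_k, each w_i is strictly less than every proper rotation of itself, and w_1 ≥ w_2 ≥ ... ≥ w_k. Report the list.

emit factor 1: 'g' (i=0, period=1)
emit factor 2: 'd' (i=1, period=1)
emit factor 3: 'bcd' (i=2, period=3)
emit factor 4: 'aeb' (i=5, period=3)
emit factor 5: 'aagcag' (i=8, period=6)
emit factor 6: 'aaddfgcfdaaffe' (i=14, period=14)

["g", "d", "bcd", "aeb", "aagcag", "aaddfgcfdaaffe"]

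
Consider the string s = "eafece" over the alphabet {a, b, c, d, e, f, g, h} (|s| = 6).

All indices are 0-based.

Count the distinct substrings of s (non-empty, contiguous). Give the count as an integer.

sorted suffixes:
  #0 SA[0]=1  'afece'
  #1 SA[1]=4  'ce'
  #2 SA[2]=5  'e'
  #3 SA[3]=0  'eafece'
  #4 SA[4]=3  'ece'
  #5 SA[5]=2  'fece'

SA = [1, 4, 5, 0, 3, 2]
rank  pair      lcp
   1  s[1:],s[4:]  0  ''
   2  s[4:],s[5:]  0  ''
   3  s[5:],s[0:]  1  'e'
   4  s[0:],s[3:]  1  'e'
   5  s[3:],s[2:]  0  ''

n(n+1)/2 = 6·7/2 = 21
Σ LCP = 0 + 0 + 0 + 1 + 1 + 0 = 2
distinct = 21 − 2 = 19

19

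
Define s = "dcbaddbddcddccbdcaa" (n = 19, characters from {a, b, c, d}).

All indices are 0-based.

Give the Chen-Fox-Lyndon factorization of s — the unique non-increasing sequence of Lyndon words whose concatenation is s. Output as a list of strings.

emit factor 1: 'd' (i=0, period=1)
emit factor 2: 'c' (i=1, period=1)
emit factor 3: 'b' (i=2, period=1)
emit factor 4: 'addbddcddccbdc' (i=3, period=14)
emit factor 5: 'a' (i=17, period=1)
emit factor 6: 'a' (i=18, period=1)

["d", "c", "b", "addbddcddccbdc", "a", "a"]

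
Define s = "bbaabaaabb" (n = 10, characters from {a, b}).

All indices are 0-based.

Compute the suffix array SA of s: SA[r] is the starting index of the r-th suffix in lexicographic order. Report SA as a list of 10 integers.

[5, 2, 6, 3, 7, 9, 4, 1, 8, 0]

rank | idx | suffix
   0 |   5 | aaabb
   1 |   2 | aabaaabb
   2 |   6 | aabb
   3 |   3 | abaaabb
   4 |   7 | abb
   5 |   9 | b
   6 |   4 | baaabb
   7 |   1 | baabaaabb
   8 |   8 | bb
   9 |   0 | bbaabaaabb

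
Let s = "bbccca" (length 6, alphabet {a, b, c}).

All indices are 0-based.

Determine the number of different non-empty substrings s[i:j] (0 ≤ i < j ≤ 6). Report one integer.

17

rank→(start, suffix):
  0 → (5, 'a')
  1 → (0, 'bbccca')
  2 → (1, 'bccca')
  3 → (4, 'ca')
  4 → (3, 'cca')
  5 → (2, 'ccca')

SA = [5, 0, 1, 4, 3, 2]
[i] adj suffixes → lcp
  [1] 5/0 → 0 ('')
  [2] 0/1 → 1 ('b')
  [3] 1/4 → 0 ('')
  [4] 4/3 → 1 ('c')
  [5] 3/2 → 2 ('cc')

n(n+1)/2 = 6·7/2 = 21
Σ LCP = 0 + 0 + 1 + 0 + 1 + 2 = 4
distinct = 21 − 4 = 17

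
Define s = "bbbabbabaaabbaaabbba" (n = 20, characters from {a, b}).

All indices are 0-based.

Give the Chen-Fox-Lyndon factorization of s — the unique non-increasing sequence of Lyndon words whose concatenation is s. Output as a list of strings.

emit factor 1: 'b' (i=0, period=1)
emit factor 2: 'b' (i=1, period=1)
emit factor 3: 'b' (i=2, period=1)
emit factor 4: 'abb' (i=3, period=3)
emit factor 5: 'ab' (i=6, period=2)
emit factor 6: 'aaabbaaabbb' (i=8, period=11)
emit factor 7: 'a' (i=19, period=1)

["b", "b", "b", "abb", "ab", "aaabbaaabbb", "a"]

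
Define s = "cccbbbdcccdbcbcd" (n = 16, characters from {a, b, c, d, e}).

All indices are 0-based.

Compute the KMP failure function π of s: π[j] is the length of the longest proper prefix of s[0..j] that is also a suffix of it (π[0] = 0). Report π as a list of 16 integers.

π[0] = 0
j=1 s[j]='c': π[1]=1 (border 'c')
j=2 s[j]='c': π[2]=2 (border 'cc')
j=3 s[j]='b': k: 2→1→0; π[3]=0 (border '')
j=4 s[j]='b': π[4]=0 (border '')
j=5 s[j]='b': π[5]=0 (border '')
j=6 s[j]='d': π[6]=0 (border '')
j=7 s[j]='c': π[7]=1 (border 'c')
j=8 s[j]='c': π[8]=2 (border 'cc')
j=9 s[j]='c': π[9]=3 (border 'ccc')
j=10 s[j]='d': k: 3→2→1→0; π[10]=0 (border '')
j=11 s[j]='b': π[11]=0 (border '')
j=12 s[j]='c': π[12]=1 (border 'c')
j=13 s[j]='b': k: 1→0; π[13]=0 (border '')
j=14 s[j]='c': π[14]=1 (border 'c')
j=15 s[j]='d': k: 1→0; π[15]=0 (border '')

[0, 1, 2, 0, 0, 0, 0, 1, 2, 3, 0, 0, 1, 0, 1, 0]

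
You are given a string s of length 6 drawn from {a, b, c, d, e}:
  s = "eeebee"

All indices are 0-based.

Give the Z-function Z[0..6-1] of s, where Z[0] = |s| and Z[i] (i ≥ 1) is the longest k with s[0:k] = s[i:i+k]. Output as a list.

Z[0]=6
i=1: outside box; Z[1]=2 scan→box=[1,3)
i=2: min(r-i=1, Z[1]=2)=1; Z[2]=1
i=3: outside box; Z[3]=0
i=4: outside box; Z[4]=2 scan→box=[4,6)
i=5: min(r-i=1, Z[1]=2)=1; Z[5]=1

[6, 2, 1, 0, 2, 1]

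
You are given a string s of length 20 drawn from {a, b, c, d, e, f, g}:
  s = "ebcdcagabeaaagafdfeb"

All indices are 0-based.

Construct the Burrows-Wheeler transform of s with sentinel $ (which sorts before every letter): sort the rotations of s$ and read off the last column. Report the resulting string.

rank  rotation               last
    0  $ebcdcagabeaaagafdfeb  b
    1  aaagafdfeb$ebcdcagabe  e
    2  aagafdfeb$ebcdcagabea  a
    3  abeaaagafdfeb$ebcdcag  g
    4  afdfeb$ebcdcagabeaaag  g
    5  agabeaaagafdfeb$ebcdc  c
    6  agafdfeb$ebcdcagabeaa  a
    7  b$ebcdcagabeaaagafdfe  e
    8  bcdcagabeaaagafdfeb$e  e
    9  beaaagafdfeb$ebcdcaga  a
   10  cagabeaaagafdfeb$ebcd  d
   11  cdcagabeaaagafdfeb$eb  b
   12  dcagabeaaagafdfeb$ebc  c
   13  dfeb$ebcdcagabeaaagaf  f
   14  eaaagafdfeb$ebcdcagab  b
   15  eb$ebcdcagabeaaagafdf  f
   16  ebcdcagabeaaagafdfeb$  $
   17  fdfeb$ebcdcagabeaaaga  a
   18  feb$ebcdcagabeaaagafd  d
   19  gabeaaagafdfeb$ebcdca  a
   20  gafdfeb$ebcdcagabeaaa  a

beaggcaeeadbcfbf$adaa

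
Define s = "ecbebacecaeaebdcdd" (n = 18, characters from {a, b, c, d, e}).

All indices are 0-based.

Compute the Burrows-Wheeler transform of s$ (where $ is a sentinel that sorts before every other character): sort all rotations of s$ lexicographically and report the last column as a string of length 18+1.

rank  rotation             last
    0  $ecbebacecaeaebdcdd  d
    1  acecaeaebdcdd$ecbeb  b
    2  aeaebdcdd$ecbebacec  c
    3  aebdcdd$ecbebacecae  e
    4  bacecaeaebdcdd$ecbe  e
    5  bdcdd$ecbebacecaeae  e
    6  bebacecaeaebdcdd$ec  c
    7  caeaebdcdd$ecbebace  e
    8  cbebacecaeaebdcdd$e  e
    9  cdd$ecbebacecaeaebd  d
   10  cecaeaebdcdd$ecbeba  a
   11  d$ecbebacecaeaebdcd  d
   12  dcdd$ecbebacecaeaeb  b
   13  dd$ecbebacecaeaebdc  c
   14  eaebdcdd$ecbebaceca  a
   15  ebacecaeaebdcdd$ecb  b
   16  ebdcdd$ecbebacecaea  a
   17  ecaeaebdcdd$ecbebac  c
   18  ecbebacecaeaebdcdd$  $

dbceeeceedadbcabac$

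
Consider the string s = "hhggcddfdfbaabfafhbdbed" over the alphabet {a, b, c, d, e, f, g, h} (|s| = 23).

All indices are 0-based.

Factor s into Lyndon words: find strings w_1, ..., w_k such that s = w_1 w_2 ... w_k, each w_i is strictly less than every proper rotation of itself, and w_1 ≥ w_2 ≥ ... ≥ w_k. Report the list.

["h", "h", "g", "g", "cddfdf", "b", "aabfafhbdbed"]

emit factor 1: 'h' (i=0, period=1)
emit factor 2: 'h' (i=1, period=1)
emit factor 3: 'g' (i=2, period=1)
emit factor 4: 'g' (i=3, period=1)
emit factor 5: 'cddfdf' (i=4, period=6)
emit factor 6: 'b' (i=10, period=1)
emit factor 7: 'aabfafhbdbed' (i=11, period=12)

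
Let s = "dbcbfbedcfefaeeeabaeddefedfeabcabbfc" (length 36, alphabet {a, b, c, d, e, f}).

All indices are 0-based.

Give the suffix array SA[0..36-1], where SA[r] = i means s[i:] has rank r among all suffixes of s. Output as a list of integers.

[16, 31, 28, 18, 12, 17, 32, 29, 1, 5, 3, 33, 35, 30, 2, 8, 0, 7, 20, 21, 25, 15, 27, 6, 19, 24, 14, 13, 10, 22, 11, 4, 34, 26, 23, 9]

rank→(start, suffix):
  0 → (16, 'abaeddefedfeabcabbfc')
  1 → (31, 'abbfc')
  2 → (28, 'abcabbfc')
  3 → (18, 'aeddefedfeabcabbfc')
  4 → (12, 'aeeeabaeddefedfeabcabbfc')
  5 → (17, 'baeddefedfeabcabbfc')
  6 → (32, 'bbfc')
  7 → (29, 'bcabbfc')
  8 → (1, 'bcbfbedcfefaeeeabaeddefedfeabcabbfc')
  9 → (5, 'bedcfefaeeeabaeddefedfeabcabbfc')
  10 → (3, 'bfbedcfefaeeeabaeddefedfeabcabbfc')
  11 → (33, 'bfc')
  12 → (35, 'c')
  13 → (30, 'cabbfc')
  14 → (2, 'cbfbedcfefaeeeabaeddefedfeabcabbfc')
  15 → (8, 'cfefaeeeabaeddefedfeabcabbfc')
  16 → (0, 'dbcbfbedcfefaeeeabaeddefedfeabcabbfc')
  17 → (7, 'dcfefaeeeabaeddefedfeabcabbfc')
  18 → (20, 'ddefedfeabcabbfc')
  19 → (21, 'defedfeabcabbfc')
  20 → (25, 'dfeabcabbfc')
  21 → (15, 'eabaeddefedfeabcabbfc')
  22 → (27, 'eabcabbfc')
  23 → (6, 'edcfefaeeeabaeddefedfeabcabbfc')
  24 → (19, 'eddefedfeabcabbfc')
  25 → (24, 'edfeabcabbfc')
  26 → (14, 'eeabaeddefedfeabcabbfc')
  27 → (13, 'eeeabaeddefedfeabcabbfc')
  28 → (10, 'efaeeeabaeddefedfeabcabbfc')
  29 → (22, 'efedfeabcabbfc')
  30 → (11, 'faeeeabaeddefedfeabcabbfc')
  31 → (4, 'fbedcfefaeeeabaeddefedfeabcabbfc')
  32 → (34, 'fc')
  33 → (26, 'feabcabbfc')
  34 → (23, 'fedfeabcabbfc')
  35 → (9, 'fefaeeeabaeddefedfeabcabbfc')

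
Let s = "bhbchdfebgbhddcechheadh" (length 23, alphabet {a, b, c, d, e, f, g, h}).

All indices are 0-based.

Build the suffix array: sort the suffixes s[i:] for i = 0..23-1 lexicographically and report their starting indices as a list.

rank→(start, suffix):
  0 → (20, 'adh')
  1 → (2, 'bchdfebgbhddcechheadh')
  2 → (8, 'bgbhddcechheadh')
  3 → (0, 'bhbchdfebgbhddcechheadh')
  4 → (10, 'bhddcechheadh')
  5 → (14, 'cechheadh')
  6 → (3, 'chdfebgbhddcechheadh')
  7 → (16, 'chheadh')
  8 → (13, 'dcechheadh')
  9 → (12, 'ddcechheadh')
  10 → (5, 'dfebgbhddcechheadh')
  11 → (21, 'dh')
  12 → (19, 'eadh')
  13 → (7, 'ebgbhddcechheadh')
  14 → (15, 'echheadh')
  15 → (6, 'febgbhddcechheadh')
  16 → (9, 'gbhddcechheadh')
  17 → (22, 'h')
  18 → (1, 'hbchdfebgbhddcechheadh')
  19 → (11, 'hddcechheadh')
  20 → (4, 'hdfebgbhddcechheadh')
  21 → (18, 'headh')
  22 → (17, 'hheadh')

[20, 2, 8, 0, 10, 14, 3, 16, 13, 12, 5, 21, 19, 7, 15, 6, 9, 22, 1, 11, 4, 18, 17]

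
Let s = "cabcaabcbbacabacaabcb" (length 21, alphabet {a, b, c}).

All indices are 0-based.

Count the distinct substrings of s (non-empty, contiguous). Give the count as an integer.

rank→(start, suffix):
  0 → (16, 'aabcb')
  1 → (4, 'aabcbbacabacaabcb')
  2 → (12, 'abacaabcb')
  3 → (1, 'abcaabcbbacabacaabcb')
  4 → (17, 'abcb')
  5 → (5, 'abcbbacabacaabcb')
  6 → (14, 'acaabcb')
  7 → (10, 'acabacaabcb')
  8 → (20, 'b')
  9 → (13, 'bacaabcb')
  10 → (9, 'bacabacaabcb')
  11 → (8, 'bbacabacaabcb')
  12 → (2, 'bcaabcbbacabacaabcb')
  13 → (18, 'bcb')
  14 → (6, 'bcbbacabacaabcb')
  15 → (15, 'caabcb')
  16 → (3, 'caabcbbacabacaabcb')
  17 → (11, 'cabacaabcb')
  18 → (0, 'cabcaabcbbacabacaabcb')
  19 → (19, 'cb')
  20 → (7, 'cbbacabacaabcb')

SA = [16, 4, 12, 1, 17, 5, 14, 10, 20, 13, 9, 8, 2, 18, 6, 15, 3, 11, 0, 19, 7]
[i] adj suffixes → lcp
  [1] 16/4 → 5 ('aabcb')
  [2] 4/12 → 1 ('a')
  [3] 12/1 → 2 ('ab')
  [4] 1/17 → 3 ('abc')
  [5] 17/5 → 4 ('abcb')
  [6] 5/14 → 1 ('a')
  [7] 14/10 → 3 ('aca')
  [8] 10/20 → 0 ('')
  [9] 20/13 → 1 ('b')
  [10] 13/9 → 4 ('baca')
  [11] 9/8 → 1 ('b')
  [12] 8/2 → 1 ('b')
  [13] 2/18 → 2 ('bc')
  [14] 18/6 → 3 ('bcb')
  [15] 6/15 → 0 ('')
  [16] 15/3 → 6 ('caabcb')
  [17] 3/11 → 2 ('ca')
  [18] 11/0 → 3 ('cab')
  [19] 0/19 → 1 ('c')
  [20] 19/7 → 2 ('cb')

n(n+1)/2 = 21·22/2 = 231
Σ LCP = 0 + 5 + 1 + 2 + 3 + 4 + 1 + 3 + 0 + 1 + 4 + 1 + 1 + 2 + 3 + 0 + 6 + 2 + 3 + 1 + 2 = 45
distinct = 231 − 45 = 186

186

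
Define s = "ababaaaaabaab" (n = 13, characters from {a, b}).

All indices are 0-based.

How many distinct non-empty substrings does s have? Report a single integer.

rank | idx | suffix
   0 |   4 | aaaaabaab
   1 |   5 | aaaabaab
   2 |   6 | aaabaab
   3 |  10 | aab
   4 |   7 | aabaab
   5 |  11 | ab
   6 |   2 | abaaaaabaab
   7 |   8 | abaab
   8 |   0 | ababaaaaabaab
   9 |  12 | b
  10 |   3 | baaaaabaab
  11 |   9 | baab
  12 |   1 | babaaaaabaab

SA = [4, 5, 6, 10, 7, 11, 2, 8, 0, 12, 3, 9, 1]
rank  pair      lcp
   1  s[4:],s[5:]  4  'aaaa'
   2  s[5:],s[6:]  3  'aaa'
   3  s[6:],s[10:]  2  'aa'
   4  s[10:],s[7:]  3  'aab'
   5  s[7:],s[11:]  1  'a'
   6  s[11:],s[2:]  2  'ab'
   7  s[2:],s[8:]  4  'abaa'
   8  s[8:],s[0:]  3  'aba'
   9  s[0:],s[12:]  0  ''
  10  s[12:],s[3:]  1  'b'
  11  s[3:],s[9:]  3  'baa'
  12  s[9:],s[1:]  2  'ba'

n(n+1)/2 = 13·14/2 = 91
Σ LCP = 0 + 4 + 3 + 2 + 3 + 1 + 2 + 4 + 3 + 0 + 1 + 3 + 2 = 28
distinct = 91 − 28 = 63

63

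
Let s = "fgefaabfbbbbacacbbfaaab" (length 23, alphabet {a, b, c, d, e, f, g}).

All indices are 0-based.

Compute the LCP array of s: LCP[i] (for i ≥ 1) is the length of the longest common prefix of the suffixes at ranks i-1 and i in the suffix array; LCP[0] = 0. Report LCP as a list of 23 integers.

rank→(start, suffix):
  0 → (19, 'aaab')
  1 → (20, 'aab')
  2 → (4, 'aabfbbbbacacbbfaaab')
  3 → (21, 'ab')
  4 → (5, 'abfbbbbacacbbfaaab')
  5 → (12, 'acacbbfaaab')
  6 → (14, 'acbbfaaab')
  7 → (22, 'b')
  8 → (11, 'bacacbbfaaab')
  9 → (10, 'bbacacbbfaaab')
  10 → (9, 'bbbacacbbfaaab')
  11 → (8, 'bbbbacacbbfaaab')
  12 → (16, 'bbfaaab')
  13 → (17, 'bfaaab')
  14 → (6, 'bfbbbbacacbbfaaab')
  15 → (13, 'cacbbfaaab')
  16 → (15, 'cbbfaaab')
  17 → (2, 'efaabfbbbbacacbbfaaab')
  18 → (18, 'faaab')
  19 → (3, 'faabfbbbbacacbbfaaab')
  20 → (7, 'fbbbbacacbbfaaab')
  21 → (0, 'fgefaabfbbbbacacbbfaaab')
  22 → (1, 'gefaabfbbbbacacbbfaaab')

SA = [19, 20, 4, 21, 5, 12, 14, 22, 11, 10, 9, 8, 16, 17, 6, 13, 15, 2, 18, 3, 7, 0, 1]
i: (SA[i-1],SA[i]) lcp shared
  1: (19,20) 2 'aa'
  2: (20,4) 3 'aab'
  3: (4,21) 1 'a'
  4: (21,5) 2 'ab'
  5: (5,12) 1 'a'
  6: (12,14) 2 'ac'
  7: (14,22) 0 ''
  8: (22,11) 1 'b'
  9: (11,10) 1 'b'
  10: (10,9) 2 'bb'
  11: (9,8) 3 'bbb'
  12: (8,16) 2 'bb'
  13: (16,17) 1 'b'
  14: (17,6) 2 'bf'
  15: (6,13) 0 ''
  16: (13,15) 1 'c'
  17: (15,2) 0 ''
  18: (2,18) 0 ''
  19: (18,3) 3 'faa'
  20: (3,7) 1 'f'
  21: (7,0) 1 'f'
  22: (0,1) 0 ''

[0, 2, 3, 1, 2, 1, 2, 0, 1, 1, 2, 3, 2, 1, 2, 0, 1, 0, 0, 3, 1, 1, 0]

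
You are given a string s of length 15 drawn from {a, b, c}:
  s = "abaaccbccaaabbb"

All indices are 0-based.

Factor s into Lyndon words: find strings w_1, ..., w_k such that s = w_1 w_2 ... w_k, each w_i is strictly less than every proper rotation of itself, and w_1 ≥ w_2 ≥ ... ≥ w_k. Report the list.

["ab", "aaccbcc", "aaabbb"]

emit factor 1: 'ab' (i=0, period=2)
emit factor 2: 'aaccbcc' (i=2, period=7)
emit factor 3: 'aaabbb' (i=9, period=6)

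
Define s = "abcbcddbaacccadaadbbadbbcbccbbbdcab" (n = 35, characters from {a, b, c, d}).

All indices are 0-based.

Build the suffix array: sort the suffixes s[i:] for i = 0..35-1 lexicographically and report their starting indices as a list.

[8, 15, 33, 0, 9, 13, 16, 20, 34, 7, 19, 18, 28, 22, 29, 23, 1, 25, 3, 30, 32, 12, 27, 24, 2, 11, 26, 10, 4, 14, 6, 17, 21, 31, 5]

sorted suffixes:
  #0 SA[0]=8  'aacccadaadbbadbbcbccbbbdcab'
  #1 SA[1]=15  'aadbbadbbcbccbbbdcab'
  #2 SA[2]=33  'ab'
  #3 SA[3]=0  'abcbcddbaacccadaadbbadbbcbccbbbdcab'
  #4 SA[4]=9  'acccadaadbbadbbcbccbbbdcab'
  #5 SA[5]=13  'adaadbbadbbcbccbbbdcab'
  #6 SA[6]=16  'adbbadbbcbccbbbdcab'
  #7 SA[7]=20  'adbbcbccbbbdcab'
  #8 SA[8]=34  'b'
  #9 SA[9]=7  'baacccadaadbbadbbcbccbbbdcab'
  #10 SA[10]=19  'badbbcbccbbbdcab'
  #11 SA[11]=18  'bbadbbcbccbbbdcab'
  #12 SA[12]=28  'bbbdcab'
  #13 SA[13]=22  'bbcbccbbbdcab'
  #14 SA[14]=29  'bbdcab'
  #15 SA[15]=23  'bcbccbbbdcab'
  #16 SA[16]=1  'bcbcddbaacccadaadbbadbbcbccbbbdcab'
  #17 SA[17]=25  'bccbbbdcab'
  #18 SA[18]=3  'bcddbaacccadaadbbadbbcbccbbbdcab'
  #19 SA[19]=30  'bdcab'
  #20 SA[20]=32  'cab'
  #21 SA[21]=12  'cadaadbbadbbcbccbbbdcab'
  #22 SA[22]=27  'cbbbdcab'
  #23 SA[23]=24  'cbccbbbdcab'
  #24 SA[24]=2  'cbcddbaacccadaadbbadbbcbccbbbdcab'
  #25 SA[25]=11  'ccadaadbbadbbcbccbbbdcab'
  #26 SA[26]=26  'ccbbbdcab'
  #27 SA[27]=10  'cccadaadbbadbbcbccbbbdcab'
  #28 SA[28]=4  'cddbaacccadaadbbadbbcbccbbbdcab'
  #29 SA[29]=14  'daadbbadbbcbccbbbdcab'
  #30 SA[30]=6  'dbaacccadaadbbadbbcbccbbbdcab'
  #31 SA[31]=17  'dbbadbbcbccbbbdcab'
  #32 SA[32]=21  'dbbcbccbbbdcab'
  #33 SA[33]=31  'dcab'
  #34 SA[34]=5  'ddbaacccadaadbbadbbcbccbbbdcab'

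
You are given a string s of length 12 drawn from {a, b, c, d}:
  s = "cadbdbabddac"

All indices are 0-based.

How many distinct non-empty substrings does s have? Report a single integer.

rank | idx | suffix
   0 |   6 | abddac
   1 |  10 | ac
   2 |   1 | adbdbabddac
   3 |   5 | babddac
   4 |   3 | bdbabddac
   5 |   7 | bddac
   6 |  11 | c
   7 |   0 | cadbdbabddac
   8 |   9 | dac
   9 |   4 | dbabddac
  10 |   2 | dbdbabddac
  11 |   8 | ddac

SA = [6, 10, 1, 5, 3, 7, 11, 0, 9, 4, 2, 8]
i: (SA[i-1],SA[i]) lcp shared
  1: (6,10) 1 'a'
  2: (10,1) 1 'a'
  3: (1,5) 0 ''
  4: (5,3) 1 'b'
  5: (3,7) 2 'bd'
  6: (7,11) 0 ''
  7: (11,0) 1 'c'
  8: (0,9) 0 ''
  9: (9,4) 1 'd'
  10: (4,2) 2 'db'
  11: (2,8) 1 'd'

n(n+1)/2 = 12·13/2 = 78
Σ LCP = 0 + 1 + 1 + 0 + 1 + 2 + 0 + 1 + 0 + 1 + 2 + 1 = 10
distinct = 78 − 10 = 68

68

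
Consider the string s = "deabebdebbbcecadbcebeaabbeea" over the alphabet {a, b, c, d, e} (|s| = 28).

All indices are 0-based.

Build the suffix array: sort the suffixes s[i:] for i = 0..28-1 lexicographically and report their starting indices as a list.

[27, 21, 22, 2, 14, 8, 9, 23, 16, 10, 5, 19, 3, 24, 13, 17, 11, 15, 0, 6, 26, 20, 1, 7, 4, 18, 12, 25]

rank→(start, suffix):
  0 → (27, 'a')
  1 → (21, 'aabbeea')
  2 → (22, 'abbeea')
  3 → (2, 'abebdebbbcecadbcebeaabbeea')
  4 → (14, 'adbcebeaabbeea')
  5 → (8, 'bbbcecadbcebeaabbeea')
  6 → (9, 'bbcecadbcebeaabbeea')
  7 → (23, 'bbeea')
  8 → (16, 'bcebeaabbeea')
  9 → (10, 'bcecadbcebeaabbeea')
  10 → (5, 'bdebbbcecadbcebeaabbeea')
  11 → (19, 'beaabbeea')
  12 → (3, 'bebdebbbcecadbcebeaabbeea')
  13 → (24, 'beea')
  14 → (13, 'cadbcebeaabbeea')
  15 → (17, 'cebeaabbeea')
  16 → (11, 'cecadbcebeaabbeea')
  17 → (15, 'dbcebeaabbeea')
  18 → (0, 'deabebdebbbcecadbcebeaabbeea')
  19 → (6, 'debbbcecadbcebeaabbeea')
  20 → (26, 'ea')
  21 → (20, 'eaabbeea')
  22 → (1, 'eabebdebbbcecadbcebeaabbeea')
  23 → (7, 'ebbbcecadbcebeaabbeea')
  24 → (4, 'ebdebbbcecadbcebeaabbeea')
  25 → (18, 'ebeaabbeea')
  26 → (12, 'ecadbcebeaabbeea')
  27 → (25, 'eea')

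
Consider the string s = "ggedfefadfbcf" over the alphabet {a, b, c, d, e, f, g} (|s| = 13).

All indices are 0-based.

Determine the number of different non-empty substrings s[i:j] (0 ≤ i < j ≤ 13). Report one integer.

sorted suffixes:
  #0 SA[0]=7  'adfbcf'
  #1 SA[1]=10  'bcf'
  #2 SA[2]=11  'cf'
  #3 SA[3]=8  'dfbcf'
  #4 SA[4]=3  'dfefadfbcf'
  #5 SA[5]=2  'edfefadfbcf'
  #6 SA[6]=5  'efadfbcf'
  #7 SA[7]=12  'f'
  #8 SA[8]=6  'fadfbcf'
  #9 SA[9]=9  'fbcf'
  #10 SA[10]=4  'fefadfbcf'
  #11 SA[11]=1  'gedfefadfbcf'
  #12 SA[12]=0  'ggedfefadfbcf'

SA = [7, 10, 11, 8, 3, 2, 5, 12, 6, 9, 4, 1, 0]
i: (SA[i-1],SA[i]) lcp shared
  1: (7,10) 0 ''
  2: (10,11) 0 ''
  3: (11,8) 0 ''
  4: (8,3) 2 'df'
  5: (3,2) 0 ''
  6: (2,5) 1 'e'
  7: (5,12) 0 ''
  8: (12,6) 1 'f'
  9: (6,9) 1 'f'
  10: (9,4) 1 'f'
  11: (4,1) 0 ''
  12: (1,0) 1 'g'

n(n+1)/2 = 13·14/2 = 91
Σ LCP = 0 + 0 + 0 + 0 + 2 + 0 + 1 + 0 + 1 + 1 + 1 + 0 + 1 = 7
distinct = 91 − 7 = 84

84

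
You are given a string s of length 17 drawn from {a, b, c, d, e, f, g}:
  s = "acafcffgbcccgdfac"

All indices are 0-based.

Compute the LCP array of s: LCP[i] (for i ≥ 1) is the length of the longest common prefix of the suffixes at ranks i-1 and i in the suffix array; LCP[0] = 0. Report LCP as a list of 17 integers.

[0, 2, 1, 0, 0, 1, 1, 2, 1, 1, 0, 0, 1, 1, 1, 0, 1]

sorted suffixes:
  #0 SA[0]=15  'ac'
  #1 SA[1]=0  'acafcffgbcccgdfac'
  #2 SA[2]=2  'afcffgbcccgdfac'
  #3 SA[3]=8  'bcccgdfac'
  #4 SA[4]=16  'c'
  #5 SA[5]=1  'cafcffgbcccgdfac'
  #6 SA[6]=9  'cccgdfac'
  #7 SA[7]=10  'ccgdfac'
  #8 SA[8]=4  'cffgbcccgdfac'
  #9 SA[9]=11  'cgdfac'
  #10 SA[10]=13  'dfac'
  #11 SA[11]=14  'fac'
  #12 SA[12]=3  'fcffgbcccgdfac'
  #13 SA[13]=5  'ffgbcccgdfac'
  #14 SA[14]=6  'fgbcccgdfac'
  #15 SA[15]=7  'gbcccgdfac'
  #16 SA[16]=12  'gdfac'

SA = [15, 0, 2, 8, 16, 1, 9, 10, 4, 11, 13, 14, 3, 5, 6, 7, 12]
i: (SA[i-1],SA[i]) lcp shared
  1: (15,0) 2 'ac'
  2: (0,2) 1 'a'
  3: (2,8) 0 ''
  4: (8,16) 0 ''
  5: (16,1) 1 'c'
  6: (1,9) 1 'c'
  7: (9,10) 2 'cc'
  8: (10,4) 1 'c'
  9: (4,11) 1 'c'
  10: (11,13) 0 ''
  11: (13,14) 0 ''
  12: (14,3) 1 'f'
  13: (3,5) 1 'f'
  14: (5,6) 1 'f'
  15: (6,7) 0 ''
  16: (7,12) 1 'g'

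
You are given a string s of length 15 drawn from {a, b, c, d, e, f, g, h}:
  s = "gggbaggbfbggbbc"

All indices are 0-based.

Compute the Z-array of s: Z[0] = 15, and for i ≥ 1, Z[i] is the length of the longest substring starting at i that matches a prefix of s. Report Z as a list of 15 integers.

Z[0]=15
i=1: outside box; Z[1]=2 scan→box=[1,3)
i=2: min(r-i=1, Z[1]=2)=1; Z[2]=1
i=3: outside box; Z[3]=0
i=4: outside box; Z[4]=0
i=5: outside box; Z[5]=2 scan→box=[5,7)
i=6: min(r-i=1, Z[1]=2)=1; Z[6]=1
i=7: outside box; Z[7]=0
i=8: outside box; Z[8]=0
i=9: outside box; Z[9]=0
i=10: outside box; Z[10]=2 scan→box=[10,12)
i=11: min(r-i=1, Z[1]=2)=1; Z[11]=1
i=12: outside box; Z[12]=0
i=13: outside box; Z[13]=0
i=14: outside box; Z[14]=0

[15, 2, 1, 0, 0, 2, 1, 0, 0, 0, 2, 1, 0, 0, 0]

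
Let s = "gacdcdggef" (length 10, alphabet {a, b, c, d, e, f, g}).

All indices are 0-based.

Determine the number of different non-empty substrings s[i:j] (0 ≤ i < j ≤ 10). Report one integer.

rank | idx | suffix
   0 |   1 | acdcdggef
   1 |   2 | cdcdggef
   2 |   4 | cdggef
   3 |   3 | dcdggef
   4 |   5 | dggef
   5 |   8 | ef
   6 |   9 | f
   7 |   0 | gacdcdggef
   8 |   7 | gef
   9 |   6 | ggef

SA = [1, 2, 4, 3, 5, 8, 9, 0, 7, 6]
[i] adj suffixes → lcp
  [1] 1/2 → 0 ('')
  [2] 2/4 → 2 ('cd')
  [3] 4/3 → 0 ('')
  [4] 3/5 → 1 ('d')
  [5] 5/8 → 0 ('')
  [6] 8/9 → 0 ('')
  [7] 9/0 → 0 ('')
  [8] 0/7 → 1 ('g')
  [9] 7/6 → 1 ('g')

n(n+1)/2 = 10·11/2 = 55
Σ LCP = 0 + 0 + 2 + 0 + 1 + 0 + 0 + 0 + 1 + 1 = 5
distinct = 55 − 5 = 50

50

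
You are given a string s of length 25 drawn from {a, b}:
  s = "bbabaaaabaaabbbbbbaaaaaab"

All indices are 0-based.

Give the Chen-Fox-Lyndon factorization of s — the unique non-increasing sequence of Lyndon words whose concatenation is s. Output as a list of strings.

["b", "b", "ab", "aaaabaaabbbbbb", "aaaaaab"]

emit factor 1: 'b' (i=0, period=1)
emit factor 2: 'b' (i=1, period=1)
emit factor 3: 'ab' (i=2, period=2)
emit factor 4: 'aaaabaaabbbbbb' (i=4, period=14)
emit factor 5: 'aaaaaab' (i=18, period=7)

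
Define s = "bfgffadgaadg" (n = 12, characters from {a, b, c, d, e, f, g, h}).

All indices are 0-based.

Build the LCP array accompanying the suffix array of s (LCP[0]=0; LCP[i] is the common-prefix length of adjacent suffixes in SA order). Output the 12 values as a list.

[0, 1, 3, 0, 0, 2, 0, 1, 1, 0, 1, 1]

sorted suffixes:
  #0 SA[0]=8  'aadg'
  #1 SA[1]=9  'adg'
  #2 SA[2]=5  'adgaadg'
  #3 SA[3]=0  'bfgffadgaadg'
  #4 SA[4]=10  'dg'
  #5 SA[5]=6  'dgaadg'
  #6 SA[6]=4  'fadgaadg'
  #7 SA[7]=3  'ffadgaadg'
  #8 SA[8]=1  'fgffadgaadg'
  #9 SA[9]=11  'g'
  #10 SA[10]=7  'gaadg'
  #11 SA[11]=2  'gffadgaadg'

SA = [8, 9, 5, 0, 10, 6, 4, 3, 1, 11, 7, 2]
[i] adj suffixes → lcp
  [1] 8/9 → 1 ('a')
  [2] 9/5 → 3 ('adg')
  [3] 5/0 → 0 ('')
  [4] 0/10 → 0 ('')
  [5] 10/6 → 2 ('dg')
  [6] 6/4 → 0 ('')
  [7] 4/3 → 1 ('f')
  [8] 3/1 → 1 ('f')
  [9] 1/11 → 0 ('')
  [10] 11/7 → 1 ('g')
  [11] 7/2 → 1 ('g')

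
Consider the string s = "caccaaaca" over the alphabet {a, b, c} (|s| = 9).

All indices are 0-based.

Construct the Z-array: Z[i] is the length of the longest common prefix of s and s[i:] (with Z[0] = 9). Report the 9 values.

Z[0]=9
i=1: outside box; Z[1]=0
i=2: outside box; Z[2]=1 scan→box=[2,3)
i=3: outside box; Z[3]=2 scan→box=[3,5)
i=4: min(r-i=1, Z[1]=0)=0; Z[4]=0
i=5: outside box; Z[5]=0
i=6: outside box; Z[6]=0
i=7: outside box; Z[7]=2 scan→box=[7,9)
i=8: min(r-i=1, Z[1]=0)=0; Z[8]=0

[9, 0, 1, 2, 0, 0, 0, 2, 0]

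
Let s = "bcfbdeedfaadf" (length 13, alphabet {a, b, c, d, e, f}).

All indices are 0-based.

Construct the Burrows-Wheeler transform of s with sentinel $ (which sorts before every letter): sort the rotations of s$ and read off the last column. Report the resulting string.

ffa$fbbaeedddc

rank  rotation        last
    0  $bcfbdeedfaadf  f
    1  aadf$bcfbdeedf  f
    2  adf$bcfbdeedfa  a
    3  bcfbdeedfaadf$  $
    4  bdeedfaadf$bcf  f
    5  cfbdeedfaadf$b  b
    6  deedfaadf$bcfb  b
    7  df$bcfbdeedfaa  a
    8  dfaadf$bcfbdee  e
    9  edfaadf$bcfbde  e
   10  eedfaadf$bcfbd  d
   11  f$bcfbdeedfaad  d
   12  faadf$bcfbdeed  d
   13  fbdeedfaadf$bc  c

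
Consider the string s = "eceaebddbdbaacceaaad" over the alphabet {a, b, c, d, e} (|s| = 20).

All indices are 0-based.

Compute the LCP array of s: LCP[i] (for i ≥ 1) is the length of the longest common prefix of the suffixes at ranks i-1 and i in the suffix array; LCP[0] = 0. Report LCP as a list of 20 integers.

[0, 2, 2, 1, 1, 1, 0, 1, 2, 0, 1, 3, 0, 1, 2, 1, 0, 2, 1, 1]

sorted suffixes:
  #0 SA[0]=16  'aaad'
  #1 SA[1]=11  'aacceaaad'
  #2 SA[2]=17  'aad'
  #3 SA[3]=12  'acceaaad'
  #4 SA[4]=18  'ad'
  #5 SA[5]=3  'aebddbdbaacceaaad'
  #6 SA[6]=10  'baacceaaad'
  #7 SA[7]=8  'bdbaacceaaad'
  #8 SA[8]=5  'bddbdbaacceaaad'
  #9 SA[9]=13  'cceaaad'
  #10 SA[10]=14  'ceaaad'
  #11 SA[11]=1  'ceaebddbdbaacceaaad'
  #12 SA[12]=19  'd'
  #13 SA[13]=9  'dbaacceaaad'
  #14 SA[14]=7  'dbdbaacceaaad'
  #15 SA[15]=6  'ddbdbaacceaaad'
  #16 SA[16]=15  'eaaad'
  #17 SA[17]=2  'eaebddbdbaacceaaad'
  #18 SA[18]=4  'ebddbdbaacceaaad'
  #19 SA[19]=0  'eceaebddbdbaacceaaad'

SA = [16, 11, 17, 12, 18, 3, 10, 8, 5, 13, 14, 1, 19, 9, 7, 6, 15, 2, 4, 0]
[i] adj suffixes → lcp
  [1] 16/11 → 2 ('aa')
  [2] 11/17 → 2 ('aa')
  [3] 17/12 → 1 ('a')
  [4] 12/18 → 1 ('a')
  [5] 18/3 → 1 ('a')
  [6] 3/10 → 0 ('')
  [7] 10/8 → 1 ('b')
  [8] 8/5 → 2 ('bd')
  [9] 5/13 → 0 ('')
  [10] 13/14 → 1 ('c')
  [11] 14/1 → 3 ('cea')
  [12] 1/19 → 0 ('')
  [13] 19/9 → 1 ('d')
  [14] 9/7 → 2 ('db')
  [15] 7/6 → 1 ('d')
  [16] 6/15 → 0 ('')
  [17] 15/2 → 2 ('ea')
  [18] 2/4 → 1 ('e')
  [19] 4/0 → 1 ('e')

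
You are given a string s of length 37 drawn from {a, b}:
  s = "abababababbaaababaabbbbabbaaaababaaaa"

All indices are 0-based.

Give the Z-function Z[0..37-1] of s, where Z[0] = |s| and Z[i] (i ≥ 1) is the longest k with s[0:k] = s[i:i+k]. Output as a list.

[37, 0, 8, 0, 6, 0, 4, 0, 2, 0, 0, 1, 1, 5, 0, 3, 0, 1, 2, 0, 0, 0, 0, 2, 0, 0, 1, 1, 1, 5, 0, 3, 0, 1, 1, 1, 1]

Z[0]=37
i=1: fresh scan; Z[1]=0
i=2: fresh scan; Z[2]=8 scan→box=[2,10)
i=3: min(r-i=7, Z[1]=0)=0; Z[3]=0
i=4: min(r-i=6, Z[2]=8)=6; Z[4]=6
i=5: min(r-i=5, Z[3]=0)=0; Z[5]=0
i=6: min(r-i=4, Z[4]=6)=4; Z[6]=4
i=7: min(r-i=3, Z[5]=0)=0; Z[7]=0
i=8: min(r-i=2, Z[6]=4)=2; Z[8]=2
i=9: min(r-i=1, Z[7]=0)=0; Z[9]=0
i=10: fresh scan; Z[10]=0
i=11: fresh scan; Z[11]=1 scan→box=[11,12)
i=12: fresh scan; Z[12]=1 scan→box=[12,13)
i=13: fresh scan; Z[13]=5 scan→box=[13,18)
i=14: min(r-i=4, Z[1]=0)=0; Z[14]=0
i=15: min(r-i=3, Z[2]=8)=3; Z[15]=3
i=16: min(r-i=2, Z[3]=0)=0; Z[16]=0
i=17: min(r-i=1, Z[4]=6)=1; Z[17]=1
i=18: fresh scan; Z[18]=2 scan→box=[18,20)
i=19: min(r-i=1, Z[1]=0)=0; Z[19]=0
i=20: fresh scan; Z[20]=0
i=21: fresh scan; Z[21]=0
i=22: fresh scan; Z[22]=0
i=23: fresh scan; Z[23]=2 scan→box=[23,25)
i=24: min(r-i=1, Z[1]=0)=0; Z[24]=0
i=25: fresh scan; Z[25]=0
i=26: fresh scan; Z[26]=1 scan→box=[26,27)
i=27: fresh scan; Z[27]=1 scan→box=[27,28)
i=28: fresh scan; Z[28]=1 scan→box=[28,29)
i=29: fresh scan; Z[29]=5 scan→box=[29,34)
i=30: min(r-i=4, Z[1]=0)=0; Z[30]=0
i=31: min(r-i=3, Z[2]=8)=3; Z[31]=3
i=32: min(r-i=2, Z[3]=0)=0; Z[32]=0
i=33: min(r-i=1, Z[4]=6)=1; Z[33]=1
i=34: fresh scan; Z[34]=1 scan→box=[34,35)
i=35: fresh scan; Z[35]=1 scan→box=[35,36)
i=36: fresh scan; Z[36]=1 scan→box=[36,37)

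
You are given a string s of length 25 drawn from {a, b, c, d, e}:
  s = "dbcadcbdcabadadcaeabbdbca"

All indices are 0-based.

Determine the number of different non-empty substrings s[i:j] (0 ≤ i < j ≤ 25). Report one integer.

289

sorted suffixes:
  #0 SA[0]=24  'a'
  #1 SA[1]=9  'abadadcaeabbdbca'
  #2 SA[2]=18  'abbdbca'
  #3 SA[3]=11  'adadcaeabbdbca'
  #4 SA[4]=13  'adcaeabbdbca'
  #5 SA[5]=3  'adcbdcabadadcaeabbdbca'
  #6 SA[6]=16  'aeabbdbca'
  #7 SA[7]=10  'badadcaeabbdbca'
  #8 SA[8]=19  'bbdbca'
  #9 SA[9]=22  'bca'
  #10 SA[10]=1  'bcadcbdcabadadcaeabbdbca'
  #11 SA[11]=20  'bdbca'
  #12 SA[12]=6  'bdcabadadcaeabbdbca'
  #13 SA[13]=23  'ca'
  #14 SA[14]=8  'cabadadcaeabbdbca'
  #15 SA[15]=2  'cadcbdcabadadcaeabbdbca'
  #16 SA[16]=15  'caeabbdbca'
  #17 SA[17]=5  'cbdcabadadcaeabbdbca'
  #18 SA[18]=12  'dadcaeabbdbca'
  #19 SA[19]=21  'dbca'
  #20 SA[20]=0  'dbcadcbdcabadadcaeabbdbca'
  #21 SA[21]=7  'dcabadadcaeabbdbca'
  #22 SA[22]=14  'dcaeabbdbca'
  #23 SA[23]=4  'dcbdcabadadcaeabbdbca'
  #24 SA[24]=17  'eabbdbca'

SA = [24, 9, 18, 11, 13, 3, 16, 10, 19, 22, 1, 20, 6, 23, 8, 2, 15, 5, 12, 21, 0, 7, 14, 4, 17]
i: (SA[i-1],SA[i]) lcp shared
  1: (24,9) 1 'a'
  2: (9,18) 2 'ab'
  3: (18,11) 1 'a'
  4: (11,13) 2 'ad'
  5: (13,3) 3 'adc'
  6: (3,16) 1 'a'
  7: (16,10) 0 ''
  8: (10,19) 1 'b'
  9: (19,22) 1 'b'
  10: (22,1) 3 'bca'
  11: (1,20) 1 'b'
  12: (20,6) 2 'bd'
  13: (6,23) 0 ''
  14: (23,8) 2 'ca'
  15: (8,2) 2 'ca'
  16: (2,15) 2 'ca'
  17: (15,5) 1 'c'
  18: (5,12) 0 ''
  19: (12,21) 1 'd'
  20: (21,0) 4 'dbca'
  21: (0,7) 1 'd'
  22: (7,14) 3 'dca'
  23: (14,4) 2 'dc'
  24: (4,17) 0 ''

n(n+1)/2 = 25·26/2 = 325
Σ LCP = 0 + 1 + 2 + 1 + 2 + 3 + 1 + 0 + 1 + 1 + 3 + 1 + 2 + 0 + 2 + 2 + 2 + 1 + 0 + 1 + 4 + 1 + 3 + 2 + 0 = 36
distinct = 325 − 36 = 289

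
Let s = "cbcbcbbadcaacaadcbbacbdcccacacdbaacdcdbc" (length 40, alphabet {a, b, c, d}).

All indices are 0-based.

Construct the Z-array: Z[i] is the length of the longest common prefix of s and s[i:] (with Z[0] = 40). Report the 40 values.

Z[0]=40
i=1: fresh scan; Z[1]=0
i=2: fresh scan; Z[2]=4 extend→box=[2,6)
i=3: min(r-i=3, Z[1]=0)=0; Z[3]=0
i=4: min(r-i=2, Z[2]=4)=2; Z[4]=2
i=5: min(r-i=1, Z[3]=0)=0; Z[5]=0
i=6: fresh scan; Z[6]=0
i=7: fresh scan; Z[7]=0
i=8: fresh scan; Z[8]=0
i=9: fresh scan; Z[9]=1 extend→box=[9,10)
i=10: fresh scan; Z[10]=0
i=11: fresh scan; Z[11]=0
i=12: fresh scan; Z[12]=1 extend→box=[12,13)
i=13: fresh scan; Z[13]=0
i=14: fresh scan; Z[14]=0
i=15: fresh scan; Z[15]=0
i=16: fresh scan; Z[16]=2 extend→box=[16,18)
i=17: min(r-i=1, Z[1]=0)=0; Z[17]=0
i=18: fresh scan; Z[18]=0
i=19: fresh scan; Z[19]=0
i=20: fresh scan; Z[20]=2 extend→box=[20,22)
i=21: min(r-i=1, Z[1]=0)=0; Z[21]=0
i=22: fresh scan; Z[22]=0
i=23: fresh scan; Z[23]=1 extend→box=[23,24)
i=24: fresh scan; Z[24]=1 extend→box=[24,25)
i=25: fresh scan; Z[25]=1 extend→box=[25,26)
i=26: fresh scan; Z[26]=0
i=27: fresh scan; Z[27]=1 extend→box=[27,28)
i=28: fresh scan; Z[28]=0
i=29: fresh scan; Z[29]=1 extend→box=[29,30)
i=30: fresh scan; Z[30]=0
i=31: fresh scan; Z[31]=0
i=32: fresh scan; Z[32]=0
i=33: fresh scan; Z[33]=0
i=34: fresh scan; Z[34]=1 extend→box=[34,35)
i=35: fresh scan; Z[35]=0
i=36: fresh scan; Z[36]=1 extend→box=[36,37)
i=37: fresh scan; Z[37]=0
i=38: fresh scan; Z[38]=0
i=39: fresh scan; Z[39]=1 extend→box=[39,40)

[40, 0, 4, 0, 2, 0, 0, 0, 0, 1, 0, 0, 1, 0, 0, 0, 2, 0, 0, 0, 2, 0, 0, 1, 1, 1, 0, 1, 0, 1, 0, 0, 0, 0, 1, 0, 1, 0, 0, 1]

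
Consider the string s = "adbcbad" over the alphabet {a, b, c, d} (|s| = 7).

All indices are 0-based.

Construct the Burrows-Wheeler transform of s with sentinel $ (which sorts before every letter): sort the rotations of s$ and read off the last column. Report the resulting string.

db$cdbaa

rank  rotation  last
    0  $adbcbad  d
    1  ad$adbcb  b
    2  adbcbad$  $
    3  bad$adbc  c
    4  bcbad$ad  d
    5  cbad$adb  b
    6  d$adbcba  a
    7  dbcbad$a  a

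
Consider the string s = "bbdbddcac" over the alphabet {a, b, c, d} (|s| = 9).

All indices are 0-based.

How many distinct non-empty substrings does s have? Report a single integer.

rank→(start, suffix):
  0 → (7, 'ac')
  1 → (0, 'bbdbddcac')
  2 → (1, 'bdbddcac')
  3 → (3, 'bddcac')
  4 → (8, 'c')
  5 → (6, 'cac')
  6 → (2, 'dbddcac')
  7 → (5, 'dcac')
  8 → (4, 'ddcac')

SA = [7, 0, 1, 3, 8, 6, 2, 5, 4]
[i] adj suffixes → lcp
  [1] 7/0 → 0 ('')
  [2] 0/1 → 1 ('b')
  [3] 1/3 → 2 ('bd')
  [4] 3/8 → 0 ('')
  [5] 8/6 → 1 ('c')
  [6] 6/2 → 0 ('')
  [7] 2/5 → 1 ('d')
  [8] 5/4 → 1 ('d')

n(n+1)/2 = 9·10/2 = 45
Σ LCP = 0 + 0 + 1 + 2 + 0 + 1 + 0 + 1 + 1 = 6
distinct = 45 − 6 = 39

39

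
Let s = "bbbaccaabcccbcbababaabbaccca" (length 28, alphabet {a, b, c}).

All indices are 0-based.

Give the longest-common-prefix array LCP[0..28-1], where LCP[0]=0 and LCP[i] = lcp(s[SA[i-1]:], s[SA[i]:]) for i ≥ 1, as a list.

[0, 1, 3, 1, 3, 2, 2, 1, 3, 0, 2, 4, 2, 4, 1, 5, 2, 1, 2, 0, 2, 1, 2, 1, 3, 2, 2, 3]

rank→(start, suffix):
  0 → (27, 'a')
  1 → (19, 'aabbaccca')
  2 → (6, 'aabcccbcbababaabbaccca')
  3 → (17, 'abaabbaccca')
  4 → (15, 'ababaabbaccca')
  5 → (20, 'abbaccca')
  6 → (7, 'abcccbcbababaabbaccca')
  7 → (3, 'accaabcccbcbababaabbaccca')
  8 → (23, 'accca')
  9 → (18, 'baabbaccca')
  10 → (16, 'babaabbaccca')
  11 → (14, 'bababaabbaccca')
  12 → (2, 'baccaabcccbcbababaabbaccca')
  13 → (22, 'baccca')
  14 → (1, 'bbaccaabcccbcbababaabbaccca')
  15 → (21, 'bbaccca')
  16 → (0, 'bbbaccaabcccbcbababaabbaccca')
  17 → (12, 'bcbababaabbaccca')
  18 → (8, 'bcccbcbababaabbaccca')
  19 → (26, 'ca')
  20 → (5, 'caabcccbcbababaabbaccca')
  21 → (13, 'cbababaabbaccca')
  22 → (11, 'cbcbababaabbaccca')
  23 → (25, 'cca')
  24 → (4, 'ccaabcccbcbababaabbaccca')
  25 → (10, 'ccbcbababaabbaccca')
  26 → (24, 'ccca')
  27 → (9, 'cccbcbababaabbaccca')

SA = [27, 19, 6, 17, 15, 20, 7, 3, 23, 18, 16, 14, 2, 22, 1, 21, 0, 12, 8, 26, 5, 13, 11, 25, 4, 10, 24, 9]
[i] adj suffixes → lcp
  [1] 27/19 → 1 ('a')
  [2] 19/6 → 3 ('aab')
  [3] 6/17 → 1 ('a')
  [4] 17/15 → 3 ('aba')
  [5] 15/20 → 2 ('ab')
  [6] 20/7 → 2 ('ab')
  [7] 7/3 → 1 ('a')
  [8] 3/23 → 3 ('acc')
  [9] 23/18 → 0 ('')
  [10] 18/16 → 2 ('ba')
  [11] 16/14 → 4 ('baba')
  [12] 14/2 → 2 ('ba')
  [13] 2/22 → 4 ('bacc')
  [14] 22/1 → 1 ('b')
  [15] 1/21 → 5 ('bbacc')
  [16] 21/0 → 2 ('bb')
  [17] 0/12 → 1 ('b')
  [18] 12/8 → 2 ('bc')
  [19] 8/26 → 0 ('')
  [20] 26/5 → 2 ('ca')
  [21] 5/13 → 1 ('c')
  [22] 13/11 → 2 ('cb')
  [23] 11/25 → 1 ('c')
  [24] 25/4 → 3 ('cca')
  [25] 4/10 → 2 ('cc')
  [26] 10/24 → 2 ('cc')
  [27] 24/9 → 3 ('ccc')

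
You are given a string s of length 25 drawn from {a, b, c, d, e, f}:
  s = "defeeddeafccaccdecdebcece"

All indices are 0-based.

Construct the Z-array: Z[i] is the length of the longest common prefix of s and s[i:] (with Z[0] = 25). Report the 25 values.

[25, 0, 0, 0, 0, 1, 2, 0, 0, 0, 0, 0, 0, 0, 0, 2, 0, 0, 2, 0, 0, 0, 0, 0, 0]

Z[0]=25
i=1: outside box; Z[1]=0
i=2: outside box; Z[2]=0
i=3: outside box; Z[3]=0
i=4: outside box; Z[4]=0
i=5: outside box; Z[5]=1 grow→box=[5,6)
i=6: outside box; Z[6]=2 grow→box=[6,8)
i=7: min(r-i=1, Z[1]=0)=0; Z[7]=0
i=8: outside box; Z[8]=0
i=9: outside box; Z[9]=0
i=10: outside box; Z[10]=0
i=11: outside box; Z[11]=0
i=12: outside box; Z[12]=0
i=13: outside box; Z[13]=0
i=14: outside box; Z[14]=0
i=15: outside box; Z[15]=2 grow→box=[15,17)
i=16: min(r-i=1, Z[1]=0)=0; Z[16]=0
i=17: outside box; Z[17]=0
i=18: outside box; Z[18]=2 grow→box=[18,20)
i=19: min(r-i=1, Z[1]=0)=0; Z[19]=0
i=20: outside box; Z[20]=0
i=21: outside box; Z[21]=0
i=22: outside box; Z[22]=0
i=23: outside box; Z[23]=0
i=24: outside box; Z[24]=0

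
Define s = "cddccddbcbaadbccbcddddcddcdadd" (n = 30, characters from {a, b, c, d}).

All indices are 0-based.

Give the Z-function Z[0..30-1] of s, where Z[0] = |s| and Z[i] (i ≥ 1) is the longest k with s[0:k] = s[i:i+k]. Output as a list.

Z[0]=30
i=1: fresh scan; Z[1]=0
i=2: fresh scan; Z[2]=0
i=3: fresh scan; Z[3]=1 scan→box=[3,4)
i=4: fresh scan; Z[4]=3 scan→box=[4,7)
i=5: min(r-i=2, Z[1]=0)=0; Z[5]=0
i=6: min(r-i=1, Z[2]=0)=0; Z[6]=0
i=7: fresh scan; Z[7]=0
i=8: fresh scan; Z[8]=1 scan→box=[8,9)
i=9: fresh scan; Z[9]=0
i=10: fresh scan; Z[10]=0
i=11: fresh scan; Z[11]=0
i=12: fresh scan; Z[12]=0
i=13: fresh scan; Z[13]=0
i=14: fresh scan; Z[14]=1 scan→box=[14,15)
i=15: fresh scan; Z[15]=1 scan→box=[15,16)
i=16: fresh scan; Z[16]=0
i=17: fresh scan; Z[17]=3 scan→box=[17,20)
i=18: min(r-i=2, Z[1]=0)=0; Z[18]=0
i=19: min(r-i=1, Z[2]=0)=0; Z[19]=0
i=20: fresh scan; Z[20]=0
i=21: fresh scan; Z[21]=0
i=22: fresh scan; Z[22]=4 scan→box=[22,26)
i=23: min(r-i=3, Z[1]=0)=0; Z[23]=0
i=24: min(r-i=2, Z[2]=0)=0; Z[24]=0
i=25: min(r-i=1, Z[3]=1)=1; Z[25]=2 scan→box=[25,27)
i=26: min(r-i=1, Z[1]=0)=0; Z[26]=0
i=27: fresh scan; Z[27]=0
i=28: fresh scan; Z[28]=0
i=29: fresh scan; Z[29]=0

[30, 0, 0, 1, 3, 0, 0, 0, 1, 0, 0, 0, 0, 0, 1, 1, 0, 3, 0, 0, 0, 0, 4, 0, 0, 2, 0, 0, 0, 0]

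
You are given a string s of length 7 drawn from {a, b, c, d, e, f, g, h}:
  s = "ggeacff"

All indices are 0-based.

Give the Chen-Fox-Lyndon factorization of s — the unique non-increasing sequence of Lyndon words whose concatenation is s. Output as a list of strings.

["g", "g", "e", "acff"]

emit factor 1: 'g' (i=0, period=1)
emit factor 2: 'g' (i=1, period=1)
emit factor 3: 'e' (i=2, period=1)
emit factor 4: 'acff' (i=3, period=4)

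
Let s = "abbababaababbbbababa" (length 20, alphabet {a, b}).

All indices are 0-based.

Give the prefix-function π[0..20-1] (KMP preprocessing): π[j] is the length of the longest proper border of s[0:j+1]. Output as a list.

π[0] = 0
j=1 s[j]='b': π[1]=0 (border '')
j=2 s[j]='b': π[2]=0 (border '')
j=3 s[j]='a': π[3]=1 (border 'a')
j=4 s[j]='b': π[4]=2 (border 'ab')
j=5 s[j]='a': k: 2→0; π[5]=1 (border 'a')
j=6 s[j]='b': π[6]=2 (border 'ab')
j=7 s[j]='a': k: 2→0; π[7]=1 (border 'a')
j=8 s[j]='a': k: 1→0; π[8]=1 (border 'a')
j=9 s[j]='b': π[9]=2 (border 'ab')
j=10 s[j]='a': k: 2→0; π[10]=1 (border 'a')
j=11 s[j]='b': π[11]=2 (border 'ab')
j=12 s[j]='b': π[12]=3 (border 'abb')
j=13 s[j]='b': k: 3→0; π[13]=0 (border '')
j=14 s[j]='b': π[14]=0 (border '')
j=15 s[j]='a': π[15]=1 (border 'a')
j=16 s[j]='b': π[16]=2 (border 'ab')
j=17 s[j]='a': k: 2→0; π[17]=1 (border 'a')
j=18 s[j]='b': π[18]=2 (border 'ab')
j=19 s[j]='a': k: 2→0; π[19]=1 (border 'a')

[0, 0, 0, 1, 2, 1, 2, 1, 1, 2, 1, 2, 3, 0, 0, 1, 2, 1, 2, 1]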